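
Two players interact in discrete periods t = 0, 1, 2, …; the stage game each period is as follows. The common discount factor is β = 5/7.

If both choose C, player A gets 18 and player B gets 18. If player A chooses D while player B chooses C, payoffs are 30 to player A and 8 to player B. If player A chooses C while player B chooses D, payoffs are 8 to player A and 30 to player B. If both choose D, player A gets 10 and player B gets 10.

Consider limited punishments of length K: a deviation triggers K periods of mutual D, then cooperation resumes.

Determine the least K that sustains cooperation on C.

Need Σ_{k=1}^{K} β^k ≥ (30−18)/(18−10) = 1.5000 at β = 5/7.
At K = 2 the sum is 1.2245 < 1.5000; at K = 3 it is 1.5889 ≥ 1.5000.
So the minimum punishment length is K = 3.

3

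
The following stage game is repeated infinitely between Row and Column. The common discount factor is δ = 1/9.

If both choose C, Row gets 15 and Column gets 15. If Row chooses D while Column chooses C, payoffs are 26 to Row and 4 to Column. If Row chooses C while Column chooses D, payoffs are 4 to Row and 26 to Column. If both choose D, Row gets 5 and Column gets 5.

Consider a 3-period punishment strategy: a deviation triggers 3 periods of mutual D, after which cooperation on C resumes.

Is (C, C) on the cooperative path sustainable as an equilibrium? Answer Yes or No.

No

A one-shot deviation gives 26 now, then 5 for 3 periods, then back to 15.
Gain from deviating: (26−15) today; loss: (15−5) in each of the next 3 periods.
No-deviation condition: (15−5)(δ+…+δ^3) ≥ 26−15, i.e. δ+…+δ^3 ≥ 11/10.
At δ = 1/9: δ+…+δ^3 = 0.1248 < 1.1000.
So cooperation is not sustainable.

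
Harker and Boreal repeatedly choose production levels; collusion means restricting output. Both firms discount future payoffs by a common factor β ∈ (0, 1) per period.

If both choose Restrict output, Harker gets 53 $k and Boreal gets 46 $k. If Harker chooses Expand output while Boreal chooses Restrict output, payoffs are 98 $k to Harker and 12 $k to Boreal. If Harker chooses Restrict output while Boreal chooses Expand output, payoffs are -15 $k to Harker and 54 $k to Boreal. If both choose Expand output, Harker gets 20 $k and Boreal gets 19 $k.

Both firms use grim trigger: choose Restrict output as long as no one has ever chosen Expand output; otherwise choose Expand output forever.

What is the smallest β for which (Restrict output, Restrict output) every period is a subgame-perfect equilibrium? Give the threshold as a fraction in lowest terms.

For Harker: deviation gain 98−53 = 45, per-period punishment loss 53−20 = 33. IC gives β ≥ 45/78 = 15/26.
For Boreal: gain 8, loss 27 per period, so β ≥ 8/35.
The tighter constraint is Harker's, so cooperation needs β ≥ 15/26.

15/26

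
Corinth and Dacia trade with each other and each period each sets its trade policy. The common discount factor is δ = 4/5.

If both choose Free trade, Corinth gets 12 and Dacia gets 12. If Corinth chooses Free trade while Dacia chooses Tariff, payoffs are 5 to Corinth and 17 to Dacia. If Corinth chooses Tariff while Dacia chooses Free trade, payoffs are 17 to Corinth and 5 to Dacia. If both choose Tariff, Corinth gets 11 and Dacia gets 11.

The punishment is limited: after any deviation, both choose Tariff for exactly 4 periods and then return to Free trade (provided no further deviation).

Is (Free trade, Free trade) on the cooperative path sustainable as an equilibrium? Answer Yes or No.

Comparing payoff streams over the 5 periods until play realigns: cooperate → 12(1+δ+…+δ^4); deviate → 17 + 11(δ+…+δ^4).
Cooperation is sustained iff (12−11)(δ+…+δ^4) ≥ 17−12.
δ+…+δ^4 = 4/5·(1−(4/5)^4)/(1−4/5) = 2.3616, and (17−12)/(12−11) = 5.0000.
2.3616 < 5.0000, so cooperation is not sustainable.

No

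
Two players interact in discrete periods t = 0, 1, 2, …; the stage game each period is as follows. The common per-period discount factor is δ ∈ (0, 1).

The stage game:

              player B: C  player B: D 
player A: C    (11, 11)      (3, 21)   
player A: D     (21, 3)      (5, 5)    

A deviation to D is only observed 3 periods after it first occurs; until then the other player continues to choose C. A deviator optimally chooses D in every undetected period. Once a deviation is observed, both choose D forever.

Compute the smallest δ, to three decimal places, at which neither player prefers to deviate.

The best deviation is to choose D for all 3 undetected periods, earning 21 each, then 5 forever once detected.
Deviation value: 21(1−δ^3)/(1−δ) + 5δ^3/(1−δ); cooperation value: 11/(1−δ).
IC: 11 ≥ 21(1−δ^3) + 5δ^3 = 21 − 16δ^3.
So δ^3 ≥ 10/16 = 5/8, giving δ ≥ (5/8)^(1/3) ≈ 0.855.

0.855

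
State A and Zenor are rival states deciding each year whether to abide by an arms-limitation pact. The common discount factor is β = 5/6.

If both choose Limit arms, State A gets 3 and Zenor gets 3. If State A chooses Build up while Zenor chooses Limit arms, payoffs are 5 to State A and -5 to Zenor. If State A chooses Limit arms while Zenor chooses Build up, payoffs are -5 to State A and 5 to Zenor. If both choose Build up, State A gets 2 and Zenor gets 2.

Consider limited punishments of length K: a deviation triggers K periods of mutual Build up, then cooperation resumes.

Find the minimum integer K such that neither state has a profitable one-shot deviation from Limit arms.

No profitable deviation requires (3−2)(β+…+β^K) ≥ 5−3, i.e. β+…+β^K ≥ 2 ≈ 2.0000.
With β = 5/6, the partial sums are K=1: 0.8333, K=2: 1.5278, K=3: 2.1065.
K = 3 is the first length at which the sum reaches 2.0000.

3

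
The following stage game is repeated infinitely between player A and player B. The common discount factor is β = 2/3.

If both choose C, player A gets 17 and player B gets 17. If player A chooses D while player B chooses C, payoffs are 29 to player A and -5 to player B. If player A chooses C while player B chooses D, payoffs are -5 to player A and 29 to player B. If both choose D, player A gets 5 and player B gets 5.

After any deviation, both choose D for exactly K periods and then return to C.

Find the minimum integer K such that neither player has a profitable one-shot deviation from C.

Need Σ_{k=1}^{K} β^k ≥ (29−17)/(17−5) = 1.0000 at β = 2/3.
At K = 1 the sum is 0.6667 < 1.0000; at K = 2 it is 1.1111 ≥ 1.0000.
So the minimum punishment length is K = 2.

2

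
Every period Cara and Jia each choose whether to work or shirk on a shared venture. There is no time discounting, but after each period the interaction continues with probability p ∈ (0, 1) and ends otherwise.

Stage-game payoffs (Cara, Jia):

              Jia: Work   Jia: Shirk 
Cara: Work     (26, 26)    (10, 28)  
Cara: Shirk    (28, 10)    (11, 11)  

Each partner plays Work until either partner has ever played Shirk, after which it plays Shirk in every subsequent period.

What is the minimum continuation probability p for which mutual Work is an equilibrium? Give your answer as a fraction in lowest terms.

With no time discounting, the continuation probability p plays the role of the discount factor.
Grim-trigger IC: 26/(1−p) ≥ 28 + 11p/(1−p) ⇒ p ≥ (28−26)/(28−11) = 2/17.

2/17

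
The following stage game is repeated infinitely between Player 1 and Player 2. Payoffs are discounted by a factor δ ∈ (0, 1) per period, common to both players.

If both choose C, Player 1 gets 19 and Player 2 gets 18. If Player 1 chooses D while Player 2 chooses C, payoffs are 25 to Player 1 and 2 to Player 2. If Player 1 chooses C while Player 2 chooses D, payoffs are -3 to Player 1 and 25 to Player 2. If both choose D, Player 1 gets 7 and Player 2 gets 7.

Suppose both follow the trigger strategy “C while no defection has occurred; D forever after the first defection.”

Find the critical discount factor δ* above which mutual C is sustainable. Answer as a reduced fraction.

Player 1: cooperation gives 19 each period; deviation gives 25 once then 7 forever.
  19/(1−δ) ≥ 25 + 7δ/(1−δ) ⇒ δ ≥ 6/18 = 1/3.
Player 2: cooperation gives 18 each period; deviation gives 25 once then 7 forever.
  δ ≥ 7/18.
Both must hold, so the binding constraint is Player 2's: δ ≥ 7/18.

7/18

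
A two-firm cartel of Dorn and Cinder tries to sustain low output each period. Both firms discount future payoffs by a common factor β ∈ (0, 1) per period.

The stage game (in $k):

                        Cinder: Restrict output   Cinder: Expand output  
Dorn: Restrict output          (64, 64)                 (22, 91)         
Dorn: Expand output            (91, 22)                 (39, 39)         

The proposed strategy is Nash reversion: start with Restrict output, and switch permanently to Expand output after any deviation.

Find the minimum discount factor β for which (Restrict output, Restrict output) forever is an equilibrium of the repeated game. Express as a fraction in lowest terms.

Under grim trigger the critical discount factor is (T−C)/(T−P) with T = 91, C = 64, P = 39.
β* = (91−64)/(91−39) = 27/52.

27/52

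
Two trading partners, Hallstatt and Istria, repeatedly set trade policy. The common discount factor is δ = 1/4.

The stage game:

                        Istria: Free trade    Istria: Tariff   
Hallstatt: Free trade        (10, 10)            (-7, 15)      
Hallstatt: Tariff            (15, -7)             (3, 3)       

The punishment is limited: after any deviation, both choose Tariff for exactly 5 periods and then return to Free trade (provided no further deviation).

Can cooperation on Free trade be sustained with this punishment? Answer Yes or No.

A one-shot deviation gives 15 now, then 3 for 5 periods, then back to 10.
Gain from deviating: (15−10) today; loss: (10−3) in each of the next 5 periods.
No-deviation condition: (10−3)(δ+…+δ^5) ≥ 15−10, i.e. δ+…+δ^5 ≥ 5/7.
At δ = 1/4: δ+…+δ^5 = 0.3330 < 0.7143.
So cooperation is not sustainable.

No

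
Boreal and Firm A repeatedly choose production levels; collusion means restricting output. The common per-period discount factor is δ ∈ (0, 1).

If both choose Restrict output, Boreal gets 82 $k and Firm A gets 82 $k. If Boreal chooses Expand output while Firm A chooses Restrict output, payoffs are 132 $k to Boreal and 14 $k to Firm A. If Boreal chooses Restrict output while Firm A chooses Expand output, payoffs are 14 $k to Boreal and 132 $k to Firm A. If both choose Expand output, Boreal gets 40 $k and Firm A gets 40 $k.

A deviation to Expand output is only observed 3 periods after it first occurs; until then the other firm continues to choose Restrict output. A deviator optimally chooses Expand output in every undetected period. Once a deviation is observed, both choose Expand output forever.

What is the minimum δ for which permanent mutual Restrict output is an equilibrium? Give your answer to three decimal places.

0.816

The best deviation is to choose Expand output for all 3 undetected periods, earning 132 each, then 40 forever once detected.
Deviation value: 132(1−δ^3)/(1−δ) + 40δ^3/(1−δ); cooperation value: 82/(1−δ).
IC: 82 ≥ 132(1−δ^3) + 40δ^3 = 132 − 92δ^3.
So δ^3 ≥ 50/92 = 25/46, giving δ ≥ (25/46)^(1/3) ≈ 0.816.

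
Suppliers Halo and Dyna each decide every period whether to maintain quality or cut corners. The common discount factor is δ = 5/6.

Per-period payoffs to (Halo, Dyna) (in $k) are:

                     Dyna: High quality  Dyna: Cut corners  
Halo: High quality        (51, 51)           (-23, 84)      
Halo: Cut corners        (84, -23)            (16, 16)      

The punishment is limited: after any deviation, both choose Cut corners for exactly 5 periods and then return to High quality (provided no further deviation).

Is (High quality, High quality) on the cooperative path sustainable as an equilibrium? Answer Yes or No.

Yes

A one-shot deviation gives 84 now, then 16 for 5 periods, then back to 51.
Gain from deviating: (84−51) today; loss: (51−16) in each of the next 5 periods.
No-deviation condition: (51−16)(δ+…+δ^5) ≥ 84−51, i.e. δ+…+δ^5 ≥ 33/35.
At δ = 5/6: δ+…+δ^5 = 2.9906 ≥ 0.9429.
So cooperation is sustainable.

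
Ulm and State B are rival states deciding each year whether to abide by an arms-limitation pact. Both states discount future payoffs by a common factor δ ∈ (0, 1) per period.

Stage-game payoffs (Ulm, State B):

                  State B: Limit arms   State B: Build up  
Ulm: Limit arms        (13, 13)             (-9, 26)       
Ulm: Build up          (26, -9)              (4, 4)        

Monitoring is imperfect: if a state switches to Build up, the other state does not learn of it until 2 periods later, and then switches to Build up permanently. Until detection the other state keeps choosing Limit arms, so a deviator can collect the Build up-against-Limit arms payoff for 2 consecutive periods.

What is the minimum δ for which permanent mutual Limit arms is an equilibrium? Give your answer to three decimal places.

0.769

The best deviation is to choose Build up for all 2 undetected periods, earning 26 each, then 4 forever once detected.
Deviation value: 26(1−δ^2)/(1−δ) + 4δ^2/(1−δ); cooperation value: 13/(1−δ).
IC: 13 ≥ 26(1−δ^2) + 4δ^2 = 26 − 22δ^2.
So δ^2 ≥ 13/22, giving δ ≥ (13/22)^(1/2) ≈ 0.769.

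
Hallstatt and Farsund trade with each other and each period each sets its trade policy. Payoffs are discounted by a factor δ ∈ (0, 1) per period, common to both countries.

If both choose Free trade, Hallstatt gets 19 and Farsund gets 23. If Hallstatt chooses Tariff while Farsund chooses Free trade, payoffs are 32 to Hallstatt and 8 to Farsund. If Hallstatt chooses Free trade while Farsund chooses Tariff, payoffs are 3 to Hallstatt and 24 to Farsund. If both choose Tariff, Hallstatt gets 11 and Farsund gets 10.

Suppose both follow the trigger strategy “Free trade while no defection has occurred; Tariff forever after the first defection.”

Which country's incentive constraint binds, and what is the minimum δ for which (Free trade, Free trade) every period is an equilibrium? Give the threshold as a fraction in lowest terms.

Hallstatt's threshold: (32−19)/(32−11) = 13/21.
Farsund's threshold: (24−23)/(24−10) = 1/14.
13/21 > 1/14, so Hallstatt binds and δ* = 13/21.

Hallstatt; δ ≥ 13/21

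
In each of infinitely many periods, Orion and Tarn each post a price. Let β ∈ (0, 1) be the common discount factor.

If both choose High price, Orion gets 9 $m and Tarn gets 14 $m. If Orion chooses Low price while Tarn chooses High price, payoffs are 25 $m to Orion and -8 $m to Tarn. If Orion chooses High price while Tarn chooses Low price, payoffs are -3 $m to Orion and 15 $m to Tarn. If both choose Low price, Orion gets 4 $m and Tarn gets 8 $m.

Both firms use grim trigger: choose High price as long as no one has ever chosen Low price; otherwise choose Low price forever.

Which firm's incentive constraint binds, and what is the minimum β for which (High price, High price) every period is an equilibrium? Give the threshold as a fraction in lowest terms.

Orion; β ≥ 16/21

For Orion: deviation gain 25−9 = 16, per-period punishment loss 9−4 = 5. IC gives β ≥ 16/21.
For Tarn: gain 1, loss 6 per period, so β ≥ 1/7.
The tighter constraint is Orion's, so cooperation needs β ≥ 16/21.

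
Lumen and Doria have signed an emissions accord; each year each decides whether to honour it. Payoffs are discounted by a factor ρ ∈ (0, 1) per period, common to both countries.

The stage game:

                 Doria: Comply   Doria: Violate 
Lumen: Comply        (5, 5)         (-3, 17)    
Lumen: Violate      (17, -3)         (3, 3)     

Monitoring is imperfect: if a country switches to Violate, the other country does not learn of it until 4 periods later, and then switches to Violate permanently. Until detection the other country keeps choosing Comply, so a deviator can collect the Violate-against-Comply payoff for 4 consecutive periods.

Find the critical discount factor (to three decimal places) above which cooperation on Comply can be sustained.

0.962

A deviator earns 17 for 4 periods, then 3 forever; cooperating earns 5 forever. Multiplying the IC by (1−ρ):
5 ≥ 17(1−ρ^4) + 3ρ^4, so 14·ρ^4 ≥ 12 and ρ^4 ≥ 6/7.
ρ ≥ (6/7)^(1/4) ≈ 0.962.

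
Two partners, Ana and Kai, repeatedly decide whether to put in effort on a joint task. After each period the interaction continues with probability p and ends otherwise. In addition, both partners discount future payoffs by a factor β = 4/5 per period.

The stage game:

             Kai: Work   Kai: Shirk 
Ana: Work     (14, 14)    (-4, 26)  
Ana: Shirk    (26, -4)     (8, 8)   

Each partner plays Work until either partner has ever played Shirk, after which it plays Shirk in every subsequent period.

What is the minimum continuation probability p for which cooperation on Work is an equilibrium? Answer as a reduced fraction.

With continuation probability p and discount β, the effective per-period discount factor is βp.
Grim-trigger IC: βp ≥ (26−14)/(26−8) = 2/3.
So p ≥ (2/3)/(4/5) = 5/6.

5/6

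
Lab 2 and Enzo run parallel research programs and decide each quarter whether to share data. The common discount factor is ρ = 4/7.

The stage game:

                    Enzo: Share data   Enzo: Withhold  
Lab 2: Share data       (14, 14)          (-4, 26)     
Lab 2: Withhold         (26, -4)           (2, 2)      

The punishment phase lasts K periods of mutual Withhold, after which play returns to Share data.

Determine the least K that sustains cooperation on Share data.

3

No profitable deviation requires (14−2)(ρ+…+ρ^K) ≥ 26−14, i.e. ρ+…+ρ^K ≥ 1 ≈ 1.0000.
With ρ = 4/7, the partial sums are K=1: 0.5714, K=2: 0.8980, K=3: 1.0845.
K = 3 is the first length at which the sum reaches 1.0000.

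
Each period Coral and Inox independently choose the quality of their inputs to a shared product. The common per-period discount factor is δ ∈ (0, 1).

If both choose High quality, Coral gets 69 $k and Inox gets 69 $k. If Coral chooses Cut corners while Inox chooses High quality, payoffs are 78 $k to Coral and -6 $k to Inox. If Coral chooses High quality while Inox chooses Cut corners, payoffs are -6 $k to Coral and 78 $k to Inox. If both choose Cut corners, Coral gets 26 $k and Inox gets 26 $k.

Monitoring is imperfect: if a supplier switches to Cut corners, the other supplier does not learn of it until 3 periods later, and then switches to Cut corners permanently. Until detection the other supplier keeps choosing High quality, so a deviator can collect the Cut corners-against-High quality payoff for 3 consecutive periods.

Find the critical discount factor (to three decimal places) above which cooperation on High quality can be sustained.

A deviator earns 78 for 3 periods, then 26 forever; cooperating earns 69 forever. Multiplying the IC by (1−δ):
69 ≥ 78(1−δ^3) + 26δ^3, so 52·δ^3 ≥ 9 and δ^3 ≥ 9/52.
δ ≥ (9/52)^(1/3) ≈ 0.557.

0.557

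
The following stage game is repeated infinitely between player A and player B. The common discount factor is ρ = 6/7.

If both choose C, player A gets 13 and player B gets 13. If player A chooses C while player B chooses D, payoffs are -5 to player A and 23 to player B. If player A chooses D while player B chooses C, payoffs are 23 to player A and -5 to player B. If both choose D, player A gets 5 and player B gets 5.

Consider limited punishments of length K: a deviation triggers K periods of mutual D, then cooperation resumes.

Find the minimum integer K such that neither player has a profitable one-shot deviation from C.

2

IC: ρ(1−ρ^K)/(1−ρ) ≥ (23−13)/(13−5) = 5/4.
With ρ = 6/7: need 1 − ρ^K ≥ 5/4·(1−6/7)/(6/7), i.e. ρ^K ≤ 0.7917.
Since (6/7)^1 = 0.8571 and (6/7)^2 = 0.7347, the smallest such K is 2.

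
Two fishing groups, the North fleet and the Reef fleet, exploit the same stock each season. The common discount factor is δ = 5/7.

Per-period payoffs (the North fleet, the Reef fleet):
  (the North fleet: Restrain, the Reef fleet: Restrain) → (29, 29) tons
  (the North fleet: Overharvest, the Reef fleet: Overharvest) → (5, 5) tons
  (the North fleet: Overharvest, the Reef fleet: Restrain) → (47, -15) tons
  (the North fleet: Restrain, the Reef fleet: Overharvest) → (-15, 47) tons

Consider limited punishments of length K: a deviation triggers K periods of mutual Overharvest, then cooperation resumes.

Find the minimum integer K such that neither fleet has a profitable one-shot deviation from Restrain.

2

Need Σ_{k=1}^{K} δ^k ≥ (47−29)/(29−5) = 0.7500 at δ = 5/7.
At K = 1 the sum is 0.7143 < 0.7500; at K = 2 it is 1.2245 ≥ 0.7500.
So the minimum punishment length is K = 2.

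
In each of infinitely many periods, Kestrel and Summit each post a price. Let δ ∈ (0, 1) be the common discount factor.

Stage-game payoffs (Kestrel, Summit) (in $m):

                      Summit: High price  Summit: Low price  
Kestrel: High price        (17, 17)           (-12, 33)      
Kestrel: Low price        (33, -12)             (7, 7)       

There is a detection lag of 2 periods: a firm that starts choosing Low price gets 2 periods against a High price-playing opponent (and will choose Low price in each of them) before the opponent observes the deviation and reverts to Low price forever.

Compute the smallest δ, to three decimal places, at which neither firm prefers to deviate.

0.784

The best deviation is to choose Low price for all 2 undetected periods, earning 33 each, then 7 forever once detected.
Deviation value: 33(1−δ^2)/(1−δ) + 7δ^2/(1−δ); cooperation value: 17/(1−δ).
IC: 17 ≥ 33(1−δ^2) + 7δ^2 = 33 − 26δ^2.
So δ^2 ≥ 16/26 = 8/13, giving δ ≥ (8/13)^(1/2) ≈ 0.784.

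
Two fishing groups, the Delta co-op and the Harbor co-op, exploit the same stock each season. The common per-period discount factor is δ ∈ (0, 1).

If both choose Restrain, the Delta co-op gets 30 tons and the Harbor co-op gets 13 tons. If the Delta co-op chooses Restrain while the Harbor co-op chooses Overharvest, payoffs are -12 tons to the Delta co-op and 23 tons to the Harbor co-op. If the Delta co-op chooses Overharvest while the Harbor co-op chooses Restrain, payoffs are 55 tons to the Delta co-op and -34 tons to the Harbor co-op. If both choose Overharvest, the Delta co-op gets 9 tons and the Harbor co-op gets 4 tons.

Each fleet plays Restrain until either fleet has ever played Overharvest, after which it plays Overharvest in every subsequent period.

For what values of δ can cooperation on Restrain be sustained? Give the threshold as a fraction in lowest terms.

the Delta co-op: cooperation gives 30 each period; deviation gives 55 once then 9 forever.
  30/(1−δ) ≥ 55 + 9δ/(1−δ) ⇒ δ ≥ 25/46.
the Harbor co-op: cooperation gives 13 each period; deviation gives 23 once then 4 forever.
  δ ≥ 10/19.
Both must hold, so the binding constraint is the Delta co-op's: δ ≥ 25/46.

25/46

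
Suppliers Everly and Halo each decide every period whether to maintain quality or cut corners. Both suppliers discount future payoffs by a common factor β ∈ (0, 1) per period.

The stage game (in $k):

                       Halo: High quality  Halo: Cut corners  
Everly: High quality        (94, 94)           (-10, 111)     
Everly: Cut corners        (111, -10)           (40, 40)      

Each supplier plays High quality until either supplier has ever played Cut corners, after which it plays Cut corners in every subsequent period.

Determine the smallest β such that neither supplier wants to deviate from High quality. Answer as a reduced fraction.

Cooperation forever yields 94 each period: 94/(1−β).
Deviating yields 111 once, then 40 forever: 111 + 40β/(1−β).
No profitable deviation requires 94/(1−β) ≥ 111 + 40β/(1−β).
Multiplying by (1−β): 94 ≥ 111(1−β) + 40β = 111 − 71β.
So 71β ≥ 17, i.e. β ≥ 17/71.

17/71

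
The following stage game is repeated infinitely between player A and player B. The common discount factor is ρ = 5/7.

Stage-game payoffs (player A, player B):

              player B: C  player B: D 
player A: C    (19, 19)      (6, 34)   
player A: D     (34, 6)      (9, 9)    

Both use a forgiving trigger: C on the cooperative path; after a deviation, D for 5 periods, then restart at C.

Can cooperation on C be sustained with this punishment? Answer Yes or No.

IC: ρ+…+ρ^5 ≥ (34−19)/(19−9) = 3/2.
At ρ = 5/7: partial sum = 2.0352 ≥ 1.5000. Cooperation sustainable.

Yes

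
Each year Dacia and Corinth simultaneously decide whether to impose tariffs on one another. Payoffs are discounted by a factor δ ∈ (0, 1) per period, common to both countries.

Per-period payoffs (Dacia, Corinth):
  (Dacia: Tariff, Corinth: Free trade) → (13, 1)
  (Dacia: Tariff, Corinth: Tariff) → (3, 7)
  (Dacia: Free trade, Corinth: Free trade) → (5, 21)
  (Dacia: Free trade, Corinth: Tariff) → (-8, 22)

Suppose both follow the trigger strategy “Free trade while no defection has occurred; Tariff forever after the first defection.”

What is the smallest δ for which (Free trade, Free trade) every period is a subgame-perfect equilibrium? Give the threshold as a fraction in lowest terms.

4/5

For Dacia: deviation gain 13−5 = 8, per-period punishment loss 5−3 = 2. IC gives δ ≥ 8/10 = 4/5.
For Corinth: gain 1, loss 14 per period, so δ ≥ 1/15.
The tighter constraint is Dacia's, so cooperation needs δ ≥ 4/5.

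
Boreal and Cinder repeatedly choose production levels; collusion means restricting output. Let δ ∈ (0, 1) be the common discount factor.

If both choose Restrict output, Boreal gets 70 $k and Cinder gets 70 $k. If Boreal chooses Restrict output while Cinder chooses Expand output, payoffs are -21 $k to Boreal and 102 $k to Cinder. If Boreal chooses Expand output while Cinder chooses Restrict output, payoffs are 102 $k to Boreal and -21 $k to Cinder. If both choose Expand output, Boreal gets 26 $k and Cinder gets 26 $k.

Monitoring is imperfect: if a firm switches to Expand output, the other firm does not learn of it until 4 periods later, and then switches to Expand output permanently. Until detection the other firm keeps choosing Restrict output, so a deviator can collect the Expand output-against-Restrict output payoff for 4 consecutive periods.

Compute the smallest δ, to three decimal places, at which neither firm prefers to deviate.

The best deviation is to choose Expand output for all 4 undetected periods, earning 102 each, then 26 forever once detected.
Deviation value: 102(1−δ^4)/(1−δ) + 26δ^4/(1−δ); cooperation value: 70/(1−δ).
IC: 70 ≥ 102(1−δ^4) + 26δ^4 = 102 − 76δ^4.
So δ^4 ≥ 32/76 = 8/19, giving δ ≥ (8/19)^(1/4) ≈ 0.806.

0.806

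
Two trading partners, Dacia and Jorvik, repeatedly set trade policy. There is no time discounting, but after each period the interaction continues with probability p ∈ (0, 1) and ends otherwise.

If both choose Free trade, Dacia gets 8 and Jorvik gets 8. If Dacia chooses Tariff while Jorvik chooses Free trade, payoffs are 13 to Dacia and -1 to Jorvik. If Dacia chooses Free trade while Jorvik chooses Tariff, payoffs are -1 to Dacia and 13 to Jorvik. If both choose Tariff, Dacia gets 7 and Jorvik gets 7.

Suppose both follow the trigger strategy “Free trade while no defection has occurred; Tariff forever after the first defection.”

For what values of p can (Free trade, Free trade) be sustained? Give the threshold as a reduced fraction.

5/6

Expected cooperation value is 8 + p·8 + p²·8 + … = 8/(1−p); deviation gives 13 + p·7/(1−p).
8 ≥ 13(1−p) + 7p ⇒ 6p ≥ 5 ⇒ p ≥ 5/6.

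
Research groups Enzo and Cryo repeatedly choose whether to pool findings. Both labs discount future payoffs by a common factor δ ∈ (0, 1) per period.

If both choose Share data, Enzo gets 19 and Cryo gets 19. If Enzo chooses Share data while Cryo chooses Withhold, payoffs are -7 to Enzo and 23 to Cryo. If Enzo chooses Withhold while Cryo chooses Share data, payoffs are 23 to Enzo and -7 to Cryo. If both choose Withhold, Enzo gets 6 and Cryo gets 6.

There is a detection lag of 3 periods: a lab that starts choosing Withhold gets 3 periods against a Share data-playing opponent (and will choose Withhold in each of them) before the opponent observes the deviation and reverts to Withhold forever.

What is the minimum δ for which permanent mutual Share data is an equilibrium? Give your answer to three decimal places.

0.617

The best deviation is to choose Withhold for all 3 undetected periods, earning 23 each, then 6 forever once detected.
Deviation value: 23(1−δ^3)/(1−δ) + 6δ^3/(1−δ); cooperation value: 19/(1−δ).
IC: 19 ≥ 23(1−δ^3) + 6δ^3 = 23 − 17δ^3.
So δ^3 ≥ 4/17, giving δ ≥ (4/17)^(1/3) ≈ 0.617.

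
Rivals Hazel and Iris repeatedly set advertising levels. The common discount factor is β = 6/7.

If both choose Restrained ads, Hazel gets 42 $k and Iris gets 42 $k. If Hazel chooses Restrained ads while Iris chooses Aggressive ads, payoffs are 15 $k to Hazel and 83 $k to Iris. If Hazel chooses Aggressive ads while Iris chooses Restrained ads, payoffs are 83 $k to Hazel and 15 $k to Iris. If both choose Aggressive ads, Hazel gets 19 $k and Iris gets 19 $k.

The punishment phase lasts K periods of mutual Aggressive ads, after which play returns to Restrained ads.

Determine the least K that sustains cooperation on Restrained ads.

3

IC: β(1−β^K)/(1−β) ≥ (83−42)/(42−19) = 41/23.
With β = 6/7: need 1 − β^K ≥ 41/23·(1−6/7)/(6/7), i.e. β^K ≤ 0.7029.
Since (6/7)^2 = 0.7347 and (6/7)^3 = 0.6297, the smallest such K is 3.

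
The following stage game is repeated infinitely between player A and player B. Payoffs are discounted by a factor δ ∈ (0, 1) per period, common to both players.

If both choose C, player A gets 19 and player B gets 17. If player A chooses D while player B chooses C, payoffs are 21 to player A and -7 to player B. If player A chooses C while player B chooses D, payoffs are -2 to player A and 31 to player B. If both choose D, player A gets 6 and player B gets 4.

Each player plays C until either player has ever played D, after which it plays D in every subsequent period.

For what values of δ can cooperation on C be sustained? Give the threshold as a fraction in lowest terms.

player A: cooperation gives 19 each period; deviation gives 21 once then 6 forever.
  19/(1−δ) ≥ 21 + 6δ/(1−δ) ⇒ δ ≥ 2/15.
player B: cooperation gives 17 each period; deviation gives 31 once then 4 forever.
  δ ≥ 14/27.
Both must hold, so the binding constraint is player B's: δ ≥ 14/27.

14/27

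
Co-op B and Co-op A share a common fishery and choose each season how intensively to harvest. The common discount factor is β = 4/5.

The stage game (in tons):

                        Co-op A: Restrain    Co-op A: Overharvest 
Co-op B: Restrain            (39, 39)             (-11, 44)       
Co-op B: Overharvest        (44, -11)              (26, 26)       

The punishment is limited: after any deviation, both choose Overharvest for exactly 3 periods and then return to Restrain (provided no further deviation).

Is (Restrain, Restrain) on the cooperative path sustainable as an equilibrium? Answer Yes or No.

Comparing payoff streams over the 4 periods until play realigns: cooperate → 39(1+β+…+β^3); deviate → 44 + 26(β+…+β^3).
Cooperation is sustained iff (39−26)(β+…+β^3) ≥ 44−39.
β+…+β^3 = 4/5·(1−(4/5)^3)/(1−4/5) = 1.9520, and (44−39)/(39−26) = 0.3846.
1.9520 ≥ 0.3846, so cooperation is sustainable.

Yes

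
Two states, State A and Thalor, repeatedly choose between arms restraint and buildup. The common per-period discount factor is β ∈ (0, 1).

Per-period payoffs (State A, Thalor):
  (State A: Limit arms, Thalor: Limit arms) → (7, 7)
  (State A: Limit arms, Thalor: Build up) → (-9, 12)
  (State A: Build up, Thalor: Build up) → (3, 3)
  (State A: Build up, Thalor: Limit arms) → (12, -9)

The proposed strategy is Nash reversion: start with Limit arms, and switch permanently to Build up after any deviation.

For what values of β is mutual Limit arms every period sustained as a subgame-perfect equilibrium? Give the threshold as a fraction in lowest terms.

7/(1−β) ≥ 12 + 3β/(1−β)
7 ≥ 12 − 9β
β ≥ 5/9.

5/9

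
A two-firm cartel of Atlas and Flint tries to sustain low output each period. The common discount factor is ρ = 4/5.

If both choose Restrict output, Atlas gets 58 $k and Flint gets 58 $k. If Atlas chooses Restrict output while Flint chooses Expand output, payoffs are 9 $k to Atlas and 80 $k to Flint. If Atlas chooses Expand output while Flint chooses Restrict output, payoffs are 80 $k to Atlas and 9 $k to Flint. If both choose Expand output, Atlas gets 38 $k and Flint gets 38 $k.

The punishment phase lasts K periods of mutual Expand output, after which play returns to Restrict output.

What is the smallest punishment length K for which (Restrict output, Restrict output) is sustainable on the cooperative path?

2

IC: ρ(1−ρ^K)/(1−ρ) ≥ (80−58)/(58−38) = 11/10.
With ρ = 4/5: need 1 − ρ^K ≥ 11/10·(1−4/5)/(4/5), i.e. ρ^K ≤ 0.7250.
Since (4/5)^1 = 0.8000 and (4/5)^2 = 0.6400, the smallest such K is 2.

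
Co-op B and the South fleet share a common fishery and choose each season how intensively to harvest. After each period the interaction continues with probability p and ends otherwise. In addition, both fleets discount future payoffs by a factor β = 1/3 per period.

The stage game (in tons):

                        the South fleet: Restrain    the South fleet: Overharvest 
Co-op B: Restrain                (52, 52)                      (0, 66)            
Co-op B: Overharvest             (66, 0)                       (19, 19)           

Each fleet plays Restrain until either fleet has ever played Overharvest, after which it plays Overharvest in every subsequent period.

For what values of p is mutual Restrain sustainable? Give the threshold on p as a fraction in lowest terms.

42/47

Expected continuation weight on next period's payoff is β·p = 1/3·p, which plays the role of the discount factor.
Cooperation requires 1/3·p ≥ (66−52)/(66−19) = 14/47, hence p ≥ 42/47.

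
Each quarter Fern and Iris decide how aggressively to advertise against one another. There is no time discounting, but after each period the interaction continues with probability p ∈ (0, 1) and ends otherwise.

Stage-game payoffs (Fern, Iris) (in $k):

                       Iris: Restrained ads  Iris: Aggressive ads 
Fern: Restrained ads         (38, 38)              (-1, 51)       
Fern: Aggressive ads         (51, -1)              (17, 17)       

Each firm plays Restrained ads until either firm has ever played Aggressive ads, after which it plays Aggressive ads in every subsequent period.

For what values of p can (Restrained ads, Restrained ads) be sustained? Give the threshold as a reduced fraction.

Expected cooperation value is 38 + p·38 + p²·38 + … = 38/(1−p); deviation gives 51 + p·17/(1−p).
38 ≥ 51(1−p) + 17p ⇒ 34p ≥ 13 ⇒ p ≥ 13/34.

13/34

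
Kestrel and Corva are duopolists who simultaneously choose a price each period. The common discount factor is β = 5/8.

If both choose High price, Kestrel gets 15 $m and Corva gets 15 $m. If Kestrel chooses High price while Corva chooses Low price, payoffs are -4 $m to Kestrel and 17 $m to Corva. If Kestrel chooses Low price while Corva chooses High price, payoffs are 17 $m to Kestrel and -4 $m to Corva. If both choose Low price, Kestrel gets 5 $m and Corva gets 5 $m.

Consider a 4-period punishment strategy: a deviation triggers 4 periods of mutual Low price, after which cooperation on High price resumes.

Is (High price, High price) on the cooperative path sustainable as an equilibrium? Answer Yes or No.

IC: β+…+β^4 ≥ (17−15)/(15−5) = 1/5.
At β = 5/8: partial sum = 1.4124 ≥ 0.2000. Cooperation sustainable.

Yes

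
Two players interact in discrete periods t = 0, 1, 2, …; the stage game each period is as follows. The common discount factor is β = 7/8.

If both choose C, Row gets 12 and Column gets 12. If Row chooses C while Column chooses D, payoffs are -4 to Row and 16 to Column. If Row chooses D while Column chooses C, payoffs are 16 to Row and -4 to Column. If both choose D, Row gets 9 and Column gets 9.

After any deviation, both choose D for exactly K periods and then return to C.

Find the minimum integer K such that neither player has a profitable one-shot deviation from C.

2

IC: β(1−β^K)/(1−β) ≥ (16−12)/(12−9) = 4/3.
With β = 7/8: need 1 − β^K ≥ 4/3·(1−7/8)/(7/8), i.e. β^K ≤ 0.8095.
Since (7/8)^1 = 0.8750 and (7/8)^2 = 0.7656, the smallest such K is 2.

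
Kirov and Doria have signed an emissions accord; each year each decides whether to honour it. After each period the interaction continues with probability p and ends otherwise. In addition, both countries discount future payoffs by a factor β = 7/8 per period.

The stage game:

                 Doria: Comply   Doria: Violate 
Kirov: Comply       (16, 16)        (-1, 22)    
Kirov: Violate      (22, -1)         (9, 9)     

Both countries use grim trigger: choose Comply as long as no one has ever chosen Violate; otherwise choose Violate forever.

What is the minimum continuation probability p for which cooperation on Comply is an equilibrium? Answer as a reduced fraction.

48/91

Expected continuation weight on next period's payoff is β·p = 7/8·p, which plays the role of the discount factor.
Cooperation requires 7/8·p ≥ (22−16)/(22−9) = 6/13, hence p ≥ 48/91.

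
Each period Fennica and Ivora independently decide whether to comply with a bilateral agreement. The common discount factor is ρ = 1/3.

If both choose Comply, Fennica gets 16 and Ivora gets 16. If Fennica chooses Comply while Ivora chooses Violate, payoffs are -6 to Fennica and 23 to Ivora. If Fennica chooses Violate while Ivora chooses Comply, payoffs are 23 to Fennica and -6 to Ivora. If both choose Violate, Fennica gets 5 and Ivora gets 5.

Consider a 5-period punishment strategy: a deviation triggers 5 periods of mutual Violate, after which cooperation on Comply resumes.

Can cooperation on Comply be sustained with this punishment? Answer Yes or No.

Comparing payoff streams over the 6 periods until play realigns: cooperate → 16(1+ρ+…+ρ^5); deviate → 23 + 5(ρ+…+ρ^5).
Cooperation is sustained iff (16−5)(ρ+…+ρ^5) ≥ 23−16.
ρ+…+ρ^5 = 1/3·(1−(1/3)^5)/(1−1/3) = 0.4979, and (23−16)/(16−5) = 0.6364.
0.4979 < 0.6364, so cooperation is not sustainable.

No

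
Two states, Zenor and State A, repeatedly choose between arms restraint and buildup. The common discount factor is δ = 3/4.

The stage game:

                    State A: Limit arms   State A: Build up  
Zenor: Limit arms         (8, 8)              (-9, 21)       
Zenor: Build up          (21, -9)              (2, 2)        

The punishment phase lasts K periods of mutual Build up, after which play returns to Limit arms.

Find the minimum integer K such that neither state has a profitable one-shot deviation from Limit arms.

5

No profitable deviation requires (8−2)(δ+…+δ^K) ≥ 21−8, i.e. δ+…+δ^K ≥ 13/6 ≈ 2.1667.
With δ = 3/4, the partial sums are K=1: 0.7500, K=2: 1.3125, K=3: 1.7344, K=4: 2.0508, K=5: 2.2881.
K = 5 is the first length at which the sum reaches 2.1667.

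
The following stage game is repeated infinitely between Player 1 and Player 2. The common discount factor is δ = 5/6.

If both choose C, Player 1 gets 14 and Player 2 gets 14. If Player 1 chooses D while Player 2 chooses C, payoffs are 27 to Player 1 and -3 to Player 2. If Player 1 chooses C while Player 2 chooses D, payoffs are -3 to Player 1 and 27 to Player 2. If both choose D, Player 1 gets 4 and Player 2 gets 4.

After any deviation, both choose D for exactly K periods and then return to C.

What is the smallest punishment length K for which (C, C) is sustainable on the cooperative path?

2

No profitable deviation requires (14−4)(δ+…+δ^K) ≥ 27−14, i.e. δ+…+δ^K ≥ 13/10 ≈ 1.3000.
With δ = 5/6, the partial sums are K=1: 0.8333, K=2: 1.5278.
K = 2 is the first length at which the sum reaches 1.3000.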